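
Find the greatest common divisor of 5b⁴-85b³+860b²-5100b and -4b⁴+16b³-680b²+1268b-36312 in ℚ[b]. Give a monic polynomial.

b²-7b+102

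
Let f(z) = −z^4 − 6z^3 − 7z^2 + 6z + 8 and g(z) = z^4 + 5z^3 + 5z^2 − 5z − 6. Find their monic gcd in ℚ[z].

z^3 + 2z^2 − z − 2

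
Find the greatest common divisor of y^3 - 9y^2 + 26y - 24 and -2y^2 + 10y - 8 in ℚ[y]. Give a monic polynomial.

Apply the Euclidean algorithm:
  y^3 - 9y^2 + 26y - 24 = (-(1/2)y + 2)(-2y^2 + 10y - 8) + (2y - 8)
  -2y^2 + 10y - 8 = (-y + 1)(2y - 8) + (0)
Last nonzero remainder: 2y - 8. Dividing through by 2 gives the monic gcd y - 4.

y - 4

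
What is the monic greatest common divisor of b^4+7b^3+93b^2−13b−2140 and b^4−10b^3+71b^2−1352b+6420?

Apply the Euclidean algorithm:
  b^4+7b^3+93b^2−13b−2140 = (b^4−10b^3+71b^2−1352b+6420) + (17b^3+22b^2+1339b−8560)
  b^4−10b^3+71b^2−1352b+6420 = ((1/17)b−192/289)(17b^3+22b^2+1339b−8560) + ((1980/289)b^2+(11880/289)b+211860/289)
  17b^3+22b^2+1339b−8560 = ((4913/1980)b−1156/99)((1980/289)b^2+(11880/289)b+211860/289) + (0)
Last nonzero remainder: (1980/289)b^2+(11880/289)b+211860/289. Dividing through by 1980/289 gives the monic gcd b^2+6b+107.

b^2+6b+107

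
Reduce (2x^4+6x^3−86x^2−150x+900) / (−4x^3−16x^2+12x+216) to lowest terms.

(−x^3−6x^2+25x+150)/(2x^2+14x+36)

Repeated division with remainder:
  2x^4+6x^3−86x^2−150x+900 = (−(1/2)x+1/2)(−4x^3−16x^2+12x+216) + (−72x^2−48x+792)
  −4x^3−16x^2+12x+216 = ((1/18)x+5/27)(−72x^2−48x+792) + (−(208/9)x+208/3)
  −72x^2−48x+792 = ((81/26)x+297/26)(−(208/9)x+208/3) + (0)
Last nonzero remainder: −(208/9)x+208/3. Dividing through by −208/9 gives the monic gcd x−3.
Cancel x−3 from numerator and denominator to get the reduced form.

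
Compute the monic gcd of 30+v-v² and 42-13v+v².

-6+v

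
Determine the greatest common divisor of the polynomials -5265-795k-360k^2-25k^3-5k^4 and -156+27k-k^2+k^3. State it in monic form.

39+3k+k^2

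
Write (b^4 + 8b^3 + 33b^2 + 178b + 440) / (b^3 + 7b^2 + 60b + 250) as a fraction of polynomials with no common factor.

By polynomial division,
  b^4 + 8b^3 + 33b^2 + 178b + 440 = (b + 1)(b^3 + 7b^2 + 60b + 250) + (-34b^2 - 132b + 190)
  b^3 + 7b^2 + 60b + 250 = (-(1/34)b - 53/578)(-34b^2 - 132b + 190) + ((15457/289)b + 77285/289)
  -34b^2 - 132b + 190 = (-(9826/15457)b + 10982/15457)((15457/289)b + 77285/289) + (0)
Last nonzero remainder: (15457/289)b + 77285/289. Dividing through by 15457/289 gives the monic gcd b + 5.
Cancel b + 5 from numerator and denominator to get the reduced form.

(b^3 + 3b^2 + 18b + 88)/(b^2 + 2b + 50)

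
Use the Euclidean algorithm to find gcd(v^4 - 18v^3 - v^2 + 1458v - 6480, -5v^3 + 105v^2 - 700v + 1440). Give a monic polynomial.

Repeated division with remainder:
  v^4 - 18v^3 - v^2 + 1458v - 6480 = (-(1/5)v - 3/5)(-5v^3 + 105v^2 - 700v + 1440) + (-78v^2 + 1326v - 5616)
  -5v^3 + 105v^2 - 700v + 1440 = ((5/78)v - 10/39)(-78v^2 + 1326v - 5616) + (0)
Last nonzero remainder: -78v^2 + 1326v - 5616. Dividing through by -78 gives the monic gcd v^2 - 17v + 72.

v^2 - 17v + 72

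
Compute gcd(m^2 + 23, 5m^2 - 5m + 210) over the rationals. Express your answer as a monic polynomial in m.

1

By polynomial division,
  m^2 + 23 = (1/5)(5m^2 - 5m + 210) + (m - 19)
  5m^2 - 5m + 210 = (5m + 90)(m - 19) + (1920)
  m - 19 = ((1/1920)m - 19/1920)(1920) + (0)
The last nonzero remainder is the constant 1920, so the polynomials are coprime and gcd = 1.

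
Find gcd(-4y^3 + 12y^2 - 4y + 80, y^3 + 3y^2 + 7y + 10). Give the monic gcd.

y^2 + y + 5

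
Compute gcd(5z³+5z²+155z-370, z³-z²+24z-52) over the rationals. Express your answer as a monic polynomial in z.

z-2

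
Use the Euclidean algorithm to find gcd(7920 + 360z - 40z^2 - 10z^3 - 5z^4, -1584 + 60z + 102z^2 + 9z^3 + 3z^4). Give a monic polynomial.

44 + 2z + z^2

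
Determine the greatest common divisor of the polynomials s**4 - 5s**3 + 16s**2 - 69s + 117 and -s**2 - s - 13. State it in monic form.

Repeated division with remainder:
  s**4 - 5s**3 + 16s**2 - 69s + 117 = (-s**2 + 6s - 9)(-s**2 - s - 13) + (0)
Last nonzero remainder: -s**2 - s - 13. Dividing through by -1 gives the monic gcd s**2 + s + 13.

s**2 + s + 13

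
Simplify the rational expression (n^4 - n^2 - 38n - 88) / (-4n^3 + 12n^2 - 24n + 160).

By polynomial division,
  n^4 - n^2 - 38n - 88 = (-(1/4)n - 3/4)(-4n^3 + 12n^2 - 24n + 160) + (2n^2 - 16n + 32)
  -4n^3 + 12n^2 - 24n + 160 = (-2n - 10)(2n^2 - 16n + 32) + (-120n + 480)
  2n^2 - 16n + 32 = (-(1/60)n + 1/15)(-120n + 480) + (0)
Last nonzero remainder: -120n + 480. Dividing through by -120 gives the monic gcd n - 4.
Cancel n - 4 from numerator and denominator to get the reduced form.

(-n^3 - 4n^2 - 15n - 22)/(4n^2 + 4n + 40)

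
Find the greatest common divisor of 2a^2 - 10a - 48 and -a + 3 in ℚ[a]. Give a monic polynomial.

1

Euclidean algorithm in ℚ[a]:
  2a^2 - 10a - 48 = (-2a + 4)(-a + 3) + (-60)
  -a + 3 = ((1/60)a - 1/20)(-60) + (0)
The last nonzero remainder is the constant -60, so the polynomials are coprime and gcd = 1.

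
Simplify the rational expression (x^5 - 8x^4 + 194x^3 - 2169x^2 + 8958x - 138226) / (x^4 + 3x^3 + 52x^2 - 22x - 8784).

By polynomial division,
  x^5 - 8x^4 + 194x^3 - 2169x^2 + 8958x - 138226 = (x - 11)(x^4 + 3x^3 + 52x^2 - 22x - 8784) + (175x^3 - 1575x^2 + 17500x - 234850)
  x^4 + 3x^3 + 52x^2 - 22x - 8784 = ((1/175)x + 12/175)(175x^3 - 1575x^2 + 17500x - 234850) + (60x^2 + 120x + 7320)
  175x^3 - 1575x^2 + 17500x - 234850 = ((35/12)x - 385/12)(60x^2 + 120x + 7320) + (0)
Last nonzero remainder: 60x^2 + 120x + 7320. Dividing through by 60 gives the monic gcd x^2 + 2x + 122.
Cancel x^2 + 2x + 122 from numerator and denominator to get the reduced form.

(x^3 - 10x^2 + 92x - 1133)/(x^2 + x - 72)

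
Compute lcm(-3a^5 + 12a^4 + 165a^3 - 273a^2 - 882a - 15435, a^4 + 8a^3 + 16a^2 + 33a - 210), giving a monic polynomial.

Euclidean algorithm in ℚ[a]:
  -3a^5 + 12a^4 + 165a^3 - 273a^2 - 882a - 15435 = (-3a + 36)(a^4 + 8a^3 + 16a^2 + 33a - 210) + (-75a^3 - 750a^2 - 2700a - 7875)
  a^4 + 8a^3 + 16a^2 + 33a - 210 = (-(1/75)a + 2/75)(-75a^3 - 750a^2 - 2700a - 7875) + (0)
Last nonzero remainder: -75a^3 - 750a^2 - 2700a - 7875. Dividing through by -75 gives the monic gcd a^3 + 10a^2 + 36a + 105.
Then lcm(f, g) = f·g / gcd(f, g); expanding and making the result monic gives the answer.

a^6 - 6a^5 - 47a^4 + 201a^3 + 112a^2 + 4557a - 10290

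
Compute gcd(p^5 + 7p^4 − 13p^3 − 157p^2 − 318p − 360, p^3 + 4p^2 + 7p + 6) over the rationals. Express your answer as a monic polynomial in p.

p^2 + 2p + 3

Repeated division with remainder:
  p^5 + 7p^4 − 13p^3 − 157p^2 − 318p − 360 = (p^2 + 3p − 32)(p^3 + 4p^2 + 7p + 6) + (−56p^2 − 112p − 168)
  p^3 + 4p^2 + 7p + 6 = (−(1/56)p − 1/28)(−56p^2 − 112p − 168) + (0)
Last nonzero remainder: −56p^2 − 112p − 168. Dividing through by −56 gives the monic gcd p^2 + 2p + 3.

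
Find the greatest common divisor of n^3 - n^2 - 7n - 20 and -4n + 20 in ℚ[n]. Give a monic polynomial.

Apply the Euclidean algorithm:
  n^3 - n^2 - 7n - 20 = (-(1/4)n^2 - n - 13/4)(-4n + 20) + (45)
  -4n + 20 = (-(4/45)n + 4/9)(45) + (0)
The last nonzero remainder is the constant 45, so the polynomials are coprime and gcd = 1.

1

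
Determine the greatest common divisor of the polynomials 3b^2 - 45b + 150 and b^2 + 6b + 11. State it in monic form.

By polynomial division,
  3b^2 - 45b + 150 = (3)(b^2 + 6b + 11) + (-63b + 117)
  b^2 + 6b + 11 = (-(1/63)b - 55/441)(-63b + 117) + (1254/49)
  -63b + 117 = (-(1029/418)b + 1911/418)(1254/49) + (0)
The last nonzero remainder is the constant 1254/49, so the polynomials are coprime and gcd = 1.

1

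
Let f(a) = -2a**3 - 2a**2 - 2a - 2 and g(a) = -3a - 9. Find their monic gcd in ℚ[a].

1

Apply the Euclidean algorithm:
  -2a**3 - 2a**2 - 2a - 2 = ((2/3)a**2 - (4/3)a + 14/3)(-3a - 9) + (40)
  -3a - 9 = (-(3/40)a - 9/40)(40) + (0)
The last nonzero remainder is the constant 40, so the polynomials are coprime and gcd = 1.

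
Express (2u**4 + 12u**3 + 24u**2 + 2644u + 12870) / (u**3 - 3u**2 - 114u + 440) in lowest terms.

(2u**3 - 10u**2 + 134u + 1170)/(u**2 - 14u + 40)

Euclidean algorithm in ℚ[u]:
  2u**4 + 12u**3 + 24u**2 + 2644u + 12870 = (2u + 18)(u**3 - 3u**2 - 114u + 440) + (306u**2 + 3816u + 4950)
  u**3 - 3u**2 - 114u + 440 = ((1/306)u - 263/5202)(306u**2 + 3816u + 4950) + ((18135/289)u + 199485/289)
  306u**2 + 3816u + 4950 = ((9826/2015)u + 2890/403)((18135/289)u + 199485/289) + (0)
Last nonzero remainder: (18135/289)u + 199485/289. Dividing through by 18135/289 gives the monic gcd u + 11.
Cancel u + 11 from numerator and denominator to get the reduced form.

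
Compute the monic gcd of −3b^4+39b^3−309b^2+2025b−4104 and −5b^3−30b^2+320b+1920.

By polynomial division,
  −3b^4+39b^3−309b^2+2025b−4104 = ((3/5)b−57/5)(−5b^3−30b^2+320b+1920) + (−843b^2+4521b+17784)
  −5b^3−30b^2+320b+1920 = ((5/843)b+15965/236883)(−843b^2+4521b+17784) + (−(7120575/78961)b+56964600/78961)
  −843b^2+4521b+17784 = ((22188041/2373525)b+19503367/791175)(−(7120575/78961)b+56964600/78961) + (0)
Last nonzero remainder: −(7120575/78961)b+56964600/78961. Dividing through by −7120575/78961 gives the monic gcd b−8.

b−8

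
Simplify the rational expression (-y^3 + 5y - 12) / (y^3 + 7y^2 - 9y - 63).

Repeated division with remainder:
  -y^3 + 5y - 12 = (-1)(y^3 + 7y^2 - 9y - 63) + (7y^2 - 4y - 75)
  y^3 + 7y^2 - 9y - 63 = ((1/7)y + 53/49)(7y^2 - 4y - 75) + ((296/49)y + 888/49)
  7y^2 - 4y - 75 = ((343/296)y - 1225/296)((296/49)y + 888/49) + (0)
Last nonzero remainder: (296/49)y + 888/49. Dividing through by 296/49 gives the monic gcd y + 3.
Cancel y + 3 from numerator and denominator to get the reduced form.

(-y^2 + 3y - 4)/(y^2 + 4y - 21)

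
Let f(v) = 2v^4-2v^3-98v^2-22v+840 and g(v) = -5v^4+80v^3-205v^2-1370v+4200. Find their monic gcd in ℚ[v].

Apply the Euclidean algorithm:
  2v^4-2v^3-98v^2-22v+840 = (-2/5)(-5v^4+80v^3-205v^2-1370v+4200) + (30v^3-180v^2-570v+2520)
  -5v^4+80v^3-205v^2-1370v+4200 = (-(1/6)v+5/3)(30v^3-180v^2-570v+2520) + (0)
Last nonzero remainder: 30v^3-180v^2-570v+2520. Dividing through by 30 gives the monic gcd v^3-6v^2-19v+84.

v^3-6v^2-19v+84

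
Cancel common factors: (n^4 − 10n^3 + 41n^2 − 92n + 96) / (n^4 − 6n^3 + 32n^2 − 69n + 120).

Apply the Euclidean algorithm:
  n^4 − 10n^3 + 41n^2 − 92n + 96 = (n^4 − 6n^3 + 32n^2 − 69n + 120) + (−4n^3 + 9n^2 − 23n − 24)
  n^4 − 6n^3 + 32n^2 − 69n + 120 = (−(1/4)n + 15/16)(−4n^3 + 9n^2 − 23n − 24) + ((285/16)n^2 − (855/16)n + 285/2)
  −4n^3 + 9n^2 − 23n − 24 = (−(64/285)n − 16/95)((285/16)n^2 − (855/16)n + 285/2) + (0)
Last nonzero remainder: (285/16)n^2 − (855/16)n + 285/2. Dividing through by 285/16 gives the monic gcd n^2 − 3n + 8.
Cancel n^2 − 3n + 8 from numerator and denominator to get the reduced form.

(n^2 − 7n + 12)/(n^2 − 3n + 15)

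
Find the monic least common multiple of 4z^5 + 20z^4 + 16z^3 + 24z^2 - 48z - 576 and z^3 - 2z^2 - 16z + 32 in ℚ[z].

z^6 + z^5 - 16z^4 - 10z^3 - 36z^2 - 96z + 576

Repeated division with remainder:
  4z^5 + 20z^4 + 16z^3 + 24z^2 - 48z - 576 = (4z^2 + 28z + 136)(z^3 - 2z^2 - 16z + 32) + (616z^2 + 1232z - 4928)
  z^3 - 2z^2 - 16z + 32 = ((1/616)z - 1/154)(616z^2 + 1232z - 4928) + (0)
Last nonzero remainder: 616z^2 + 1232z - 4928. Dividing through by 616 gives the monic gcd z^2 + 2z - 8.
Then lcm(f, g) = f·g / gcd(f, g); expanding and making the result monic gives the answer.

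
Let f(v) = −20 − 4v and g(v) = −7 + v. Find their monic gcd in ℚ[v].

By polynomial division,
  −4v − 20 = (−4)(v − 7) + (−48)
  v − 7 = (−(1/48)v + 7/48)(−48) + (0)
The last nonzero remainder is the constant −48, so the polynomials are coprime and gcd = 1.

1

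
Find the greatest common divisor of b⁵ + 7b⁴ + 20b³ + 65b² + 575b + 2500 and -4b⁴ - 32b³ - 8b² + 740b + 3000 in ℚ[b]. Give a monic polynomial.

b² + 7b + 25

By polynomial division,
  b⁵ + 7b⁴ + 20b³ + 65b² + 575b + 2500 = (-(1/4)b + 1/4)(-4b⁴ - 32b³ - 8b² + 740b + 3000) + (26b³ + 252b² + 1140b + 1750)
  -4b⁴ - 32b³ - 8b² + 740b + 3000 = (-(2/13)b + 44/169)(26b³ + 252b² + 1140b + 1750) + ((17200/169)b² + (120400/169)b + 430000/169)
  26b³ + 252b² + 1140b + 1750 = ((2197/8600)b + 1183/1720)((17200/169)b² + (120400/169)b + 430000/169) + (0)
Last nonzero remainder: (17200/169)b² + (120400/169)b + 430000/169. Dividing through by 17200/169 gives the monic gcd b² + 7b + 25.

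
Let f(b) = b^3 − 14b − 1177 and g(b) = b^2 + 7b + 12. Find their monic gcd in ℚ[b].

1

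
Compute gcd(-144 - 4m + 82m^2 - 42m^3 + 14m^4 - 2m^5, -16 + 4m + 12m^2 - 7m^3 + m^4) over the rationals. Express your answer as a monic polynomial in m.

8 + 2m - 5m^2 + m^3

By polynomial division,
  -2m^5 + 14m^4 - 42m^3 + 82m^2 - 4m - 144 = (-2m)(m^4 - 7m^3 + 12m^2 + 4m - 16) + (-18m^3 + 90m^2 - 36m - 144)
  m^4 - 7m^3 + 12m^2 + 4m - 16 = (-(1/18)m + 1/9)(-18m^3 + 90m^2 - 36m - 144) + (0)
Last nonzero remainder: -18m^3 + 90m^2 - 36m - 144. Dividing through by -18 gives the monic gcd m^3 - 5m^2 + 2m + 8.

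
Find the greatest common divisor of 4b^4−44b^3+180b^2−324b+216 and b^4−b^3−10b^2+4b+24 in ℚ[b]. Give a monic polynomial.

Apply the Euclidean algorithm:
  4b^4−44b^3+180b^2−324b+216 = (4)(b^4−b^3−10b^2+4b+24) + (−40b^3+220b^2−340b+120)
  b^4−b^3−10b^2+4b+24 = (−(1/40)b−9/80)(−40b^3+220b^2−340b+120) + ((25/4)b^2−(125/4)b+75/2)
  −40b^3+220b^2−340b+120 = (−(32/5)b+16/5)((25/4)b^2−(125/4)b+75/2) + (0)
Last nonzero remainder: (25/4)b^2−(125/4)b+75/2. Dividing through by 25/4 gives the monic gcd b^2−5b+6.

b^2−5b+6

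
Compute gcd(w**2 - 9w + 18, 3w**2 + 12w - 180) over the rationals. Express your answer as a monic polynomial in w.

w - 6

Apply the Euclidean algorithm:
  w**2 - 9w + 18 = (1/3)(3w**2 + 12w - 180) + (-13w + 78)
  3w**2 + 12w - 180 = (-(3/13)w - 30/13)(-13w + 78) + (0)
Last nonzero remainder: -13w + 78. Dividing through by -13 gives the monic gcd w - 6.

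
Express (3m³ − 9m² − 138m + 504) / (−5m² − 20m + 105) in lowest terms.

(−3m² + 30m − 72)/(5m − 15)

Apply the Euclidean algorithm:
  3m³ − 9m² − 138m + 504 = (−(3/5)m + 21/5)(−5m² − 20m + 105) + (9m + 63)
  −5m² − 20m + 105 = (−(5/9)m + 5/3)(9m + 63) + (0)
Last nonzero remainder: 9m + 63. Dividing through by 9 gives the monic gcd m + 7.
Cancel m + 7 from numerator and denominator to get the reduced form.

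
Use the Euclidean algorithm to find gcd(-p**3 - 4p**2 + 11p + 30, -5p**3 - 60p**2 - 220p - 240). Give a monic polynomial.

Repeated division with remainder:
  -p**3 - 4p**2 + 11p + 30 = (1/5)(-5p**3 - 60p**2 - 220p - 240) + (8p**2 + 55p + 78)
  -5p**3 - 60p**2 - 220p - 240 = (-(5/8)p - 205/64)(8p**2 + 55p + 78) + ((315/64)p + 315/32)
  8p**2 + 55p + 78 = ((512/315)p + 832/105)((315/64)p + 315/32) + (0)
Last nonzero remainder: (315/64)p + 315/32. Dividing through by 315/64 gives the monic gcd p + 2.

p + 2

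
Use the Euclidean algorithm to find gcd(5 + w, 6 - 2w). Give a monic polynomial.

1

By polynomial division,
  w + 5 = (-1/2)(-2w + 6) + (8)
  -2w + 6 = (-(1/4)w + 3/4)(8) + (0)
The last nonzero remainder is the constant 8, so the polynomials are coprime and gcd = 1.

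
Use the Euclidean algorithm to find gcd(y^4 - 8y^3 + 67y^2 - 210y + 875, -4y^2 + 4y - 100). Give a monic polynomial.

Repeated division with remainder:
  y^4 - 8y^3 + 67y^2 - 210y + 875 = (-(1/4)y^2 + (7/4)y - 35/4)(-4y^2 + 4y - 100) + (0)
Last nonzero remainder: -4y^2 + 4y - 100. Dividing through by -4 gives the monic gcd y^2 - y + 25.

y^2 - y + 25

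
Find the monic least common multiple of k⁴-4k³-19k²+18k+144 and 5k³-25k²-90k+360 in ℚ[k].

k⁵-35k³-58k²+216k+576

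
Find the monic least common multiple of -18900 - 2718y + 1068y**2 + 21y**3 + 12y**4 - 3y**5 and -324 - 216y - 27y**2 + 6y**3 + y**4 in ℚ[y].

113400 + 73008y + 8046y**2 - 2424y**3 - 491y**4 - 25y**5 + 5y**6 + y**7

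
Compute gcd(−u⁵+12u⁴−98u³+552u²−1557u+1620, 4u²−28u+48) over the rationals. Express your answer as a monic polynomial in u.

u²−7u+12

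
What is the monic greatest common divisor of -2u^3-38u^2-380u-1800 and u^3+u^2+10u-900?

u^2+10u+100

Euclidean algorithm in ℚ[u]:
  -2u^3-38u^2-380u-1800 = (-2)(u^3+u^2+10u-900) + (-36u^2-360u-3600)
  u^3+u^2+10u-900 = (-(1/36)u+1/4)(-36u^2-360u-3600) + (0)
Last nonzero remainder: -36u^2-360u-3600. Dividing through by -36 gives the monic gcd u^2+10u+100.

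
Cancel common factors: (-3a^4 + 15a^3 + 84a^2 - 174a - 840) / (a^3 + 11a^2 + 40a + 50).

(-3a^2 + 33a - 84)/(a + 5)

By polynomial division,
  -3a^4 + 15a^3 + 84a^2 - 174a - 840 = (-3a + 48)(a^3 + 11a^2 + 40a + 50) + (-324a^2 - 1944a - 3240)
  a^3 + 11a^2 + 40a + 50 = (-(1/324)a - 5/324)(-324a^2 - 1944a - 3240) + (0)
Last nonzero remainder: -324a^2 - 1944a - 3240. Dividing through by -324 gives the monic gcd a^2 + 6a + 10.
Cancel a^2 + 6a + 10 from numerator and denominator to get the reduced form.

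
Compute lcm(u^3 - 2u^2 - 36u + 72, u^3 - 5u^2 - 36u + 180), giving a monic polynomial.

u^4 - 7u^3 - 26u^2 + 252u - 360

By polynomial division,
  u^3 - 2u^2 - 36u + 72 = (u^3 - 5u^2 - 36u + 180) + (3u^2 - 108)
  u^3 - 5u^2 - 36u + 180 = ((1/3)u - 5/3)(3u^2 - 108) + (0)
Last nonzero remainder: 3u^2 - 108. Dividing through by 3 gives the monic gcd u^2 - 36.
Then lcm(f, g) = f·g / gcd(f, g); expanding and making the result monic gives the answer.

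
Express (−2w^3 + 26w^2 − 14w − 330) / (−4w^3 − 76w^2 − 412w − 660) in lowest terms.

(w^2 − 16w + 55)/(2w^2 + 32w + 110)

Repeated division with remainder:
  −2w^3 + 26w^2 − 14w − 330 = (1/2)(−4w^3 − 76w^2 − 412w − 660) + (64w^2 + 192w)
  −4w^3 − 76w^2 − 412w − 660 = (−(1/16)w − 1)(64w^2 + 192w) + (−220w − 660)
  64w^2 + 192w = (−(16/55)w)(−220w − 660) + (0)
Last nonzero remainder: −220w − 660. Dividing through by −220 gives the monic gcd w + 3.
Cancel w + 3 from numerator and denominator to get the reduced form.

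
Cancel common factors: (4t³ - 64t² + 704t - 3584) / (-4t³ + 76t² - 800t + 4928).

(-t + 8)/(t - 11)

By polynomial division,
  4t³ - 64t² + 704t - 3584 = (-1)(-4t³ + 76t² - 800t + 4928) + (12t² - 96t + 1344)
  -4t³ + 76t² - 800t + 4928 = (-(1/3)t + 11/3)(12t² - 96t + 1344) + (0)
Last nonzero remainder: 12t² - 96t + 1344. Dividing through by 12 gives the monic gcd t² - 8t + 112.
Cancel t² - 8t + 112 from numerator and denominator to get the reduced form.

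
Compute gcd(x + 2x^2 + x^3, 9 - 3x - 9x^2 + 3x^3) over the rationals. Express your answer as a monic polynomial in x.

Repeated division with remainder:
  x^3 + 2x^2 + x = (1/3)(3x^3 - 9x^2 - 3x + 9) + (5x^2 + 2x - 3)
  3x^3 - 9x^2 - 3x + 9 = ((3/5)x - 51/25)(5x^2 + 2x - 3) + ((72/25)x + 72/25)
  5x^2 + 2x - 3 = ((125/72)x - 25/24)((72/25)x + 72/25) + (0)
Last nonzero remainder: (72/25)x + 72/25. Dividing through by 72/25 gives the monic gcd x + 1.

1 + x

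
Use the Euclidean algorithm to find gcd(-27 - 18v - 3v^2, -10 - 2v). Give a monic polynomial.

Apply the Euclidean algorithm:
  -3v^2 - 18v - 27 = ((3/2)v + 3/2)(-2v - 10) + (-12)
  -2v - 10 = ((1/6)v + 5/6)(-12) + (0)
The last nonzero remainder is the constant -12, so the polynomials are coprime and gcd = 1.

1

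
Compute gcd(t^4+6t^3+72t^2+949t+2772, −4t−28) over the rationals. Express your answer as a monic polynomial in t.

t+7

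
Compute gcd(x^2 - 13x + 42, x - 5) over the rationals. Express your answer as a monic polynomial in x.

1

Euclidean algorithm in ℚ[x]:
  x^2 - 13x + 42 = (x - 8)(x - 5) + (2)
  x - 5 = ((1/2)x - 5/2)(2) + (0)
The last nonzero remainder is the constant 2, so the polynomials are coprime and gcd = 1.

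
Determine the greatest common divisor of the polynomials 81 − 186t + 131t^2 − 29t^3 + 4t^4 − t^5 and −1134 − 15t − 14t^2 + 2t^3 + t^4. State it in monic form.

27 + t + t^2

Repeated division with remainder:
  −t^5 + 4t^4 − 29t^3 + 131t^2 − 186t + 81 = (−t + 6)(t^4 + 2t^3 − 14t^2 − 15t − 1134) + (−55t^3 + 200t^2 − 1230t + 6885)
  t^4 + 2t^3 − 14t^2 − 15t − 1134 = (−(1/55)t − 62/605)(−55t^3 + 200t^2 − 1230t + 6885) + (−(1920/121)t^2 − (1920/121)t − 51840/121)
  −55t^3 + 200t^2 − 1230t + 6885 = ((1331/384)t − 2057/128)(−(1920/121)t^2 − (1920/121)t − 51840/121) + (0)
Last nonzero remainder: −(1920/121)t^2 − (1920/121)t − 51840/121. Dividing through by −1920/121 gives the monic gcd t^2 + t + 27.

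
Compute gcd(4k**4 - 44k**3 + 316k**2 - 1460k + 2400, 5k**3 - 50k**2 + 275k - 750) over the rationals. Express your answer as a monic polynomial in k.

k - 5

Euclidean algorithm in ℚ[k]:
  4k**4 - 44k**3 + 316k**2 - 1460k + 2400 = ((4/5)k - 4/5)(5k**3 - 50k**2 + 275k - 750) + (56k**2 - 640k + 1800)
  5k**3 - 50k**2 + 275k - 750 = ((5/56)k + 25/196)(56k**2 - 640k + 1800) + ((9600/49)k - 48000/49)
  56k**2 - 640k + 1800 = ((343/1200)k - 147/80)((9600/49)k - 48000/49) + (0)
Last nonzero remainder: (9600/49)k - 48000/49. Dividing through by 9600/49 gives the monic gcd k - 5.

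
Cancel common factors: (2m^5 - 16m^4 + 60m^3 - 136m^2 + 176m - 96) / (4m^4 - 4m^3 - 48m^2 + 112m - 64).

Repeated division with remainder:
  2m^5 - 16m^4 + 60m^3 - 136m^2 + 176m - 96 = ((1/2)m - 7/2)(4m^4 - 4m^3 - 48m^2 + 112m - 64) + (70m^3 - 360m^2 + 600m - 320)
  4m^4 - 4m^3 - 48m^2 + 112m - 64 = ((2/35)m + 58/245)(70m^3 - 360m^2 + 600m - 320) + ((144/49)m^2 - (576/49)m + 576/49)
  70m^3 - 360m^2 + 600m - 320 = ((1715/72)m - 245/9)((144/49)m^2 - (576/49)m + 576/49) + (0)
Last nonzero remainder: (144/49)m^2 - (576/49)m + 576/49. Dividing through by 144/49 gives the monic gcd m^2 - 4m + 4.
Cancel m^2 - 4m + 4 from numerator and denominator to get the reduced form.

(m^3 - 4m^2 + 10m - 12)/(2m^2 + 6m - 8)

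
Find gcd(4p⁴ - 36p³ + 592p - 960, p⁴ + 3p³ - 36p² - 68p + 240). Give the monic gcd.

p³ - 3p² - 18p + 40

By polynomial division,
  4p⁴ - 36p³ + 592p - 960 = (4)(p⁴ + 3p³ - 36p² - 68p + 240) + (-48p³ + 144p² + 864p - 1920)
  p⁴ + 3p³ - 36p² - 68p + 240 = (-(1/48)p - 1/8)(-48p³ + 144p² + 864p - 1920) + (0)
Last nonzero remainder: -48p³ + 144p² + 864p - 1920. Dividing through by -48 gives the monic gcd p³ - 3p² - 18p + 40.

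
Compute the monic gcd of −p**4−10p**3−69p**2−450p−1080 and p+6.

p+6

Repeated division with remainder:
  −p**4−10p**3−69p**2−450p−1080 = (−p**3−4p**2−45p−180)(p+6) + (0)
The last nonzero remainder p+6 is already monic.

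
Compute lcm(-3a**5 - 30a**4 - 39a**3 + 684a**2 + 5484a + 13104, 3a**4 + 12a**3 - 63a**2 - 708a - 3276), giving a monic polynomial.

a**7 + 9a**6 - 39a**5 - 661a**4 - 2146a**3 + 7036a**2 + 81144a + 183456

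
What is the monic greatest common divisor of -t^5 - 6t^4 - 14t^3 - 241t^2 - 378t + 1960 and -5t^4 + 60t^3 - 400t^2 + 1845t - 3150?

Repeated division with remainder:
  -t^5 - 6t^4 - 14t^3 - 241t^2 - 378t + 1960 = ((1/5)t + 18/5)(-5t^4 + 60t^3 - 400t^2 + 1845t - 3150) + (-150t^3 + 830t^2 - 6390t + 13300)
  -5t^4 + 60t^3 - 400t^2 + 1845t - 3150 = ((1/30)t - 97/450)(-150t^3 + 830t^2 - 6390t + 13300) + (-(364/45)t^2 + (364/15)t - 2548/9)
  -150t^3 + 830t^2 - 6390t + 13300 = ((3375/182)t - 4275/91)(-(364/45)t^2 + (364/15)t - 2548/9) + (0)
Last nonzero remainder: -(364/45)t^2 + (364/15)t - 2548/9. Dividing through by -364/45 gives the monic gcd t^2 - 3t + 35.

t^2 - 3t + 35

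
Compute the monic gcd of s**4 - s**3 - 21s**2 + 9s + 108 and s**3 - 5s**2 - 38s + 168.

s - 4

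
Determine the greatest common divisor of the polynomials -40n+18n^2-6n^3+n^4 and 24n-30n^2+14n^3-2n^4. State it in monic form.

-4n+n^2

Repeated division with remainder:
  n^4-6n^3+18n^2-40n = (-1/2)(-2n^4+14n^3-30n^2+24n) + (n^3+3n^2-28n)
  -2n^4+14n^3-30n^2+24n = (-2n+20)(n^3+3n^2-28n) + (-146n^2+584n)
  n^3+3n^2-28n = (-(1/146)n-7/146)(-146n^2+584n) + (0)
Last nonzero remainder: -146n^2+584n. Dividing through by -146 gives the monic gcd n^2-4n.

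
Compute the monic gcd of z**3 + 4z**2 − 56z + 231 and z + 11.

Euclidean algorithm in ℚ[z]:
  z**3 + 4z**2 − 56z + 231 = (z**2 − 7z + 21)(z + 11) + (0)
The last nonzero remainder z + 11 is already monic.

z + 11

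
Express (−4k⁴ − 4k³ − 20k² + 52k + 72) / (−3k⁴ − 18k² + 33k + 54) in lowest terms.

Apply the Euclidean algorithm:
  −4k⁴ − 4k³ − 20k² + 52k + 72 = (4/3)(−3k⁴ − 18k² + 33k + 54) + (−4k³ + 4k² + 8k)
  −3k⁴ − 18k² + 33k + 54 = ((3/4)k + 3/4)(−4k³ + 4k² + 8k) + (−27k² + 27k + 54)
  −4k³ + 4k² + 8k = ((4/27)k)(−27k² + 27k + 54) + (0)
Last nonzero remainder: −27k² + 27k + 54. Dividing through by −27 gives the monic gcd k² − k − 2.
Cancel k² − k − 2 from numerator and denominator to get the reduced form.

(4k² + 8k + 36)/(3k² + 3k + 27)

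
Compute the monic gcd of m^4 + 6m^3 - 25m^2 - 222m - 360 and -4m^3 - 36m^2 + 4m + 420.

Repeated division with remainder:
  m^4 + 6m^3 - 25m^2 - 222m - 360 = (-(1/4)m + 3/4)(-4m^3 - 36m^2 + 4m + 420) + (3m^2 - 120m - 675)
  -4m^3 - 36m^2 + 4m + 420 = (-(4/3)m - 196/3)(3m^2 - 120m - 675) + (-8736m - 43680)
  3m^2 - 120m - 675 = (-(1/2912)m + 45/2912)(-8736m - 43680) + (0)
Last nonzero remainder: -8736m - 43680. Dividing through by -8736 gives the monic gcd m + 5.

m + 5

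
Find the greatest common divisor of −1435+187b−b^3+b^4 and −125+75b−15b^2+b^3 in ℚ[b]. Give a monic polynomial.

−5+b

Apply the Euclidean algorithm:
  b^4−b^3+187b−1435 = (b+14)(b^3−15b^2+75b−125) + (135b^2−738b+315)
  b^3−15b^2+75b−125 = ((1/135)b−143/2025)(135b^2−738b+315) + ((4624/225)b−4624/45)
  135b^2−738b+315 = ((30375/4624)b−14175/4624)((4624/225)b−4624/45) + (0)
Last nonzero remainder: (4624/225)b−4624/45. Dividing through by 4624/225 gives the monic gcd b−5.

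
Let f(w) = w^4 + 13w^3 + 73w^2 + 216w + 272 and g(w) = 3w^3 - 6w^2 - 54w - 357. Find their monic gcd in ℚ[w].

Euclidean algorithm in ℚ[w]:
  w^4 + 13w^3 + 73w^2 + 216w + 272 = ((1/3)w + 5)(3w^3 - 6w^2 - 54w - 357) + (121w^2 + 605w + 2057)
  3w^3 - 6w^2 - 54w - 357 = ((3/121)w - 21/121)(121w^2 + 605w + 2057) + (0)
Last nonzero remainder: 121w^2 + 605w + 2057. Dividing through by 121 gives the monic gcd w^2 + 5w + 17.

w^2 + 5w + 17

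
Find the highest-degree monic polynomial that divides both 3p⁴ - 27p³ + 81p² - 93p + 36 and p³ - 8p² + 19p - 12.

By polynomial division,
  3p⁴ - 27p³ + 81p² - 93p + 36 = (3p - 3)(p³ - 8p² + 19p - 12) + (0)
The last nonzero remainder p³ - 8p² + 19p - 12 is already monic.

p³ - 8p² + 19p - 12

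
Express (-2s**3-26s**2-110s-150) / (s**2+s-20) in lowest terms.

(-2s**2-16s-30)/(s-4)

Euclidean algorithm in ℚ[s]:
  -2s**3-26s**2-110s-150 = (-2s-24)(s**2+s-20) + (-126s-630)
  s**2+s-20 = (-(1/126)s+2/63)(-126s-630) + (0)
Last nonzero remainder: -126s-630. Dividing through by -126 gives the monic gcd s+5.
Cancel s+5 from numerator and denominator to get the reduced form.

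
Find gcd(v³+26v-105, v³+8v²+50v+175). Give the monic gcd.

v²+3v+35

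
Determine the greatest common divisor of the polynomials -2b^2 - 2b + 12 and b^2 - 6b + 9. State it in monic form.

1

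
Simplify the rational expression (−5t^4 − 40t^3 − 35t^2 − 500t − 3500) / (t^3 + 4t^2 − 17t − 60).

By polynomial division,
  −5t^4 − 40t^3 − 35t^2 − 500t − 3500 = (−5t − 20)(t^3 + 4t^2 − 17t − 60) + (−40t^2 − 1140t − 4700)
  t^3 + 4t^2 − 17t − 60 = (−(1/40)t + 49/80)(−40t^2 − 1140t − 4700) + ((2255/4)t + 11275/4)
  −40t^2 − 1140t − 4700 = (−(32/451)t − 752/451)((2255/4)t + 11275/4) + (0)
Last nonzero remainder: (2255/4)t + 11275/4. Dividing through by 2255/4 gives the monic gcd t + 5.
Cancel t + 5 from numerator and denominator to get the reduced form.

(−5t^3 − 15t^2 + 40t − 700)/(t^2 − t − 12)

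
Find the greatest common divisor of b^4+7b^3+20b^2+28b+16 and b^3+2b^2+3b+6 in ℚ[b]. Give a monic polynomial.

Repeated division with remainder:
  b^4+7b^3+20b^2+28b+16 = (b+5)(b^3+2b^2+3b+6) + (7b^2+7b-14)
  b^3+2b^2+3b+6 = ((1/7)b+1/7)(7b^2+7b-14) + (4b+8)
  7b^2+7b-14 = ((7/4)b-7/4)(4b+8) + (0)
Last nonzero remainder: 4b+8. Dividing through by 4 gives the monic gcd b+2.

b+2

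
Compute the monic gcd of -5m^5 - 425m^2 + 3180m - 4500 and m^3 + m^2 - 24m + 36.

Repeated division with remainder:
  -5m^5 - 425m^2 + 3180m - 4500 = (-5m^2 + 5m - 125)(m^3 + m^2 - 24m + 36) + (0)
The last nonzero remainder m^3 + m^2 - 24m + 36 is already monic.

m^3 + m^2 - 24m + 36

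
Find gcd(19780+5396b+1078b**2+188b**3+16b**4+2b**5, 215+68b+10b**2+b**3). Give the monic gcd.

215+68b+10b**2+b**3

Euclidean algorithm in ℚ[b]:
  2b**5+16b**4+188b**3+1078b**2+5396b+19780 = (2b**2-4b+92)(b**3+10b**2+68b+215) + (0)
The last nonzero remainder b**3+10b**2+68b+215 is already monic.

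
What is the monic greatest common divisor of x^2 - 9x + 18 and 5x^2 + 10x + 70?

Repeated division with remainder:
  x^2 - 9x + 18 = (1/5)(5x^2 + 10x + 70) + (-11x + 4)
  5x^2 + 10x + 70 = (-(5/11)x - 130/121)(-11x + 4) + (8990/121)
  -11x + 4 = (-(1331/8990)x + 242/4495)(8990/121) + (0)
The last nonzero remainder is the constant 8990/121, so the polynomials are coprime and gcd = 1.

1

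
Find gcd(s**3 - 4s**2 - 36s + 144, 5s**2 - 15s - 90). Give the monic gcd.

s - 6

Euclidean algorithm in ℚ[s]:
  s**3 - 4s**2 - 36s + 144 = ((1/5)s - 1/5)(5s**2 - 15s - 90) + (-21s + 126)
  5s**2 - 15s - 90 = (-(5/21)s - 5/7)(-21s + 126) + (0)
Last nonzero remainder: -21s + 126. Dividing through by -21 gives the monic gcd s - 6.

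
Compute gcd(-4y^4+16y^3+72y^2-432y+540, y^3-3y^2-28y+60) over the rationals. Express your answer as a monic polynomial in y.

y+5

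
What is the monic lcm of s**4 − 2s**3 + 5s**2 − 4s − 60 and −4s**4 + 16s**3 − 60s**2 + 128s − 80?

s**6 − 5s**5 + 13s**4 − 23s**3 − 38s**2 + 172s − 120

Apply the Euclidean algorithm:
  s**4 − 2s**3 + 5s**2 − 4s − 60 = (−1/4)(−4s**4 + 16s**3 − 60s**2 + 128s − 80) + (2s**3 − 10s**2 + 28s − 80)
  −4s**4 + 16s**3 − 60s**2 + 128s − 80 = (−2s − 2)(2s**3 − 10s**2 + 28s − 80) + (−24s**2 + 24s − 240)
  2s**3 − 10s**2 + 28s − 80 = (−(1/12)s + 1/3)(−24s**2 + 24s − 240) + (0)
Last nonzero remainder: −24s**2 + 24s − 240. Dividing through by −24 gives the monic gcd s**2 − s + 10.
Then lcm(f, g) = f·g / gcd(f, g); expanding and making the result monic gives the answer.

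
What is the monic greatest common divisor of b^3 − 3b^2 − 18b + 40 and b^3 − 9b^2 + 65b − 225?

b − 5

Repeated division with remainder:
  b^3 − 3b^2 − 18b + 40 = (b^3 − 9b^2 + 65b − 225) + (6b^2 − 83b + 265)
  b^3 − 9b^2 + 65b − 225 = ((1/6)b + 29/36)(6b^2 − 83b + 265) + ((3157/36)b − 15785/36)
  6b^2 − 83b + 265 = ((216/3157)b − 1908/3157)((3157/36)b − 15785/36) + (0)
Last nonzero remainder: (3157/36)b − 15785/36. Dividing through by 3157/36 gives the monic gcd b − 5.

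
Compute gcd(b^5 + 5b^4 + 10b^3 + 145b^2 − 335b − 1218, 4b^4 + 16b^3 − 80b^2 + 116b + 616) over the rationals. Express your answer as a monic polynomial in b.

b^2 + 9b + 14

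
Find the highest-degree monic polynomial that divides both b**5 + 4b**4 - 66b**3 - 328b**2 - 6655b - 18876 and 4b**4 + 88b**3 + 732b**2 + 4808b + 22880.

Apply the Euclidean algorithm:
  b**5 + 4b**4 - 66b**3 - 328b**2 - 6655b - 18876 = ((1/4)b - 9/2)(4b**4 + 88b**3 + 732b**2 + 4808b + 22880) + (147b**3 + 1764b**2 + 9261b + 84084)
  4b**4 + 88b**3 + 732b**2 + 4808b + 22880 = ((4/147)b + 40/147)(147b**3 + 1764b**2 + 9261b + 84084) + (0)
Last nonzero remainder: 147b**3 + 1764b**2 + 9261b + 84084. Dividing through by 147 gives the monic gcd b**3 + 12b**2 + 63b + 572.

b**3 + 12b**2 + 63b + 572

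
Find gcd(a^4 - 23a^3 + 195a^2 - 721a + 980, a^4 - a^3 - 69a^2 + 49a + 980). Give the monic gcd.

a^2 - 12a + 35

By polynomial division,
  a^4 - 23a^3 + 195a^2 - 721a + 980 = (a^4 - a^3 - 69a^2 + 49a + 980) + (-22a^3 + 264a^2 - 770a)
  a^4 - a^3 - 69a^2 + 49a + 980 = (-(1/22)a - 1/2)(-22a^3 + 264a^2 - 770a) + (28a^2 - 336a + 980)
  -22a^3 + 264a^2 - 770a = (-(11/14)a)(28a^2 - 336a + 980) + (0)
Last nonzero remainder: 28a^2 - 336a + 980. Dividing through by 28 gives the monic gcd a^2 - 12a + 35.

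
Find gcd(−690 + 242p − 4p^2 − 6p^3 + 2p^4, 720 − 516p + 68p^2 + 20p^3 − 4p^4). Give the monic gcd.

By polynomial division,
  2p^4 − 6p^3 − 4p^2 + 242p − 690 = (−1/2)(−4p^4 + 20p^3 + 68p^2 − 516p + 720) + (4p^3 + 30p^2 − 16p − 330)
  −4p^4 + 20p^3 + 68p^2 − 516p + 720 = (−p + 25/2)(4p^3 + 30p^2 − 16p − 330) + (−323p^2 − 646p + 4845)
  4p^3 + 30p^2 − 16p − 330 = (−(4/323)p − 22/323)(−323p^2 − 646p + 4845) + (0)
Last nonzero remainder: −323p^2 − 646p + 4845. Dividing through by −323 gives the monic gcd p^2 + 2p − 15.

−15 + 2p + p^2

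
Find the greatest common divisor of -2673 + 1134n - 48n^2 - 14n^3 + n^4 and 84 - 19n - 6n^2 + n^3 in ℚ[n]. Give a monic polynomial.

-3 + n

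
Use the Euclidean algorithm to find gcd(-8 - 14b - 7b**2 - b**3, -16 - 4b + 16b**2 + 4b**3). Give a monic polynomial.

4 + 5b + b**2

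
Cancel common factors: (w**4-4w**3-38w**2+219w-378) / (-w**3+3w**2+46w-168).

(-w**2+5w-9)/(w-4)

By polynomial division,
  w**4-4w**3-38w**2+219w-378 = (-w+1)(-w**3+3w**2+46w-168) + (5w**2+5w-210)
  -w**3+3w**2+46w-168 = (-(1/5)w+4/5)(5w**2+5w-210) + (0)
Last nonzero remainder: 5w**2+5w-210. Dividing through by 5 gives the monic gcd w**2+w-42.
Cancel w**2+w-42 from numerator and denominator to get the reduced form.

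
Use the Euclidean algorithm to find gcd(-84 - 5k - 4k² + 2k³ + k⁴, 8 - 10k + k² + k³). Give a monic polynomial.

4 + k

Apply the Euclidean algorithm:
  k⁴ + 2k³ - 4k² - 5k - 84 = (k + 1)(k³ + k² - 10k + 8) + (5k² - 3k - 92)
  k³ + k² - 10k + 8 = ((1/5)k + 8/25)(5k² - 3k - 92) + ((234/25)k + 936/25)
  5k² - 3k - 92 = ((125/234)k - 575/234)((234/25)k + 936/25) + (0)
Last nonzero remainder: (234/25)k + 936/25. Dividing through by 234/25 gives the monic gcd k + 4.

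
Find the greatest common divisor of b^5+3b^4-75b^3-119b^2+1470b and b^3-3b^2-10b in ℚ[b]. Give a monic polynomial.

By polynomial division,
  b^5+3b^4-75b^3-119b^2+1470b = (b^2+6b-47)(b^3-3b^2-10b) + (-200b^2+1000b)
  b^3-3b^2-10b = (-(1/200)b-1/100)(-200b^2+1000b) + (0)
Last nonzero remainder: -200b^2+1000b. Dividing through by -200 gives the monic gcd b^2-5b.

b^2-5b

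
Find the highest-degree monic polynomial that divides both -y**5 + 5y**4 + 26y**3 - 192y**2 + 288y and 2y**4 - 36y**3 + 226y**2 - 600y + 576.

y**2 - 7y + 12

Repeated division with remainder:
  -y**5 + 5y**4 + 26y**3 - 192y**2 + 288y = (-(1/2)y - 13/2)(2y**4 - 36y**3 + 226y**2 - 600y + 576) + (-95y**3 + 977y**2 - 3324y + 3744)
  2y**4 - 36y**3 + 226y**2 - 600y + 576 = (-(2/95)y + 1466/9025)(-95y**3 + 977y**2 - 3324y + 3744) + (-(24192/9025)y**2 + (169344/9025)y - 290304/9025)
  -95y**3 + 977y**2 - 3324y + 3744 = ((857375/24192)y - 117325/1008)(-(24192/9025)y**2 + (169344/9025)y - 290304/9025) + (0)
Last nonzero remainder: -(24192/9025)y**2 + (169344/9025)y - 290304/9025. Dividing through by -24192/9025 gives the monic gcd y**2 - 7y + 12.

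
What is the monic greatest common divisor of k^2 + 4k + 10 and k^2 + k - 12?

1

By polynomial division,
  k^2 + 4k + 10 = (k^2 + k - 12) + (3k + 22)
  k^2 + k - 12 = ((1/3)k - 19/9)(3k + 22) + (310/9)
  3k + 22 = ((27/310)k + 99/155)(310/9) + (0)
The last nonzero remainder is the constant 310/9, so the polynomials are coprime and gcd = 1.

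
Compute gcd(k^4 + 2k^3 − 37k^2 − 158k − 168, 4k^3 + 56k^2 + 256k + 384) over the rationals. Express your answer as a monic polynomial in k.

Repeated division with remainder:
  k^4 + 2k^3 − 37k^2 − 158k − 168 = ((1/4)k − 3)(4k^3 + 56k^2 + 256k + 384) + (67k^2 + 514k + 984)
  4k^3 + 56k^2 + 256k + 384 = ((4/67)k + 1696/4489)(67k^2 + 514k + 984) + ((13728/4489)k + 54912/4489)
  67k^2 + 514k + 984 = ((300763/13728)k + 184049/2288)((13728/4489)k + 54912/4489) + (0)
Last nonzero remainder: (13728/4489)k + 54912/4489. Dividing through by 13728/4489 gives the monic gcd k + 4.

k + 4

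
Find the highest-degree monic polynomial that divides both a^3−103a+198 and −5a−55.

Euclidean algorithm in ℚ[a]:
  a^3−103a+198 = (−(1/5)a^2+(11/5)a−18/5)(−5a−55) + (0)
Last nonzero remainder: −5a−55. Dividing through by −5 gives the monic gcd a+11.

a+11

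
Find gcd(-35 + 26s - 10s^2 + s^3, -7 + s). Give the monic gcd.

-7 + s

Euclidean algorithm in ℚ[s]:
  s^3 - 10s^2 + 26s - 35 = (s^2 - 3s + 5)(s - 7) + (0)
The last nonzero remainder s - 7 is already monic.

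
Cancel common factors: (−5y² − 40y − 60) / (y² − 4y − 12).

(−5y − 30)/(y − 6)

Apply the Euclidean algorithm:
  −5y² − 40y − 60 = (−5)(y² − 4y − 12) + (−60y − 120)
  y² − 4y − 12 = (−(1/60)y + 1/10)(−60y − 120) + (0)
Last nonzero remainder: −60y − 120. Dividing through by −60 gives the monic gcd y + 2.
Cancel y + 2 from numerator and denominator to get the reduced form.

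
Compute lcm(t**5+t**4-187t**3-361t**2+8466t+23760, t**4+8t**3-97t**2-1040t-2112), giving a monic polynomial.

t**6+9t**5-179t**4-1857t**3+5578t**2+91488t+190080

Repeated division with remainder:
  t**5+t**4-187t**3-361t**2+8466t+23760 = (t-7)(t**4+8t**3-97t**2-1040t-2112) + (-34t**3+3298t+8976)
  t**4+8t**3-97t**2-1040t-2112 = (-(1/34)t-4/17)(-34t**3+3298t+8976) + (0)
Last nonzero remainder: -34t**3+3298t+8976. Dividing through by -34 gives the monic gcd t**3-97t-264.
Then lcm(f, g) = f·g / gcd(f, g); expanding and making the result monic gives the answer.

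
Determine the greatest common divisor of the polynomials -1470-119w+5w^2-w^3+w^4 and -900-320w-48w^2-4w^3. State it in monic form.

Apply the Euclidean algorithm:
  w^4-w^3+5w^2-119w-1470 = (-(1/4)w+13/4)(-4w^3-48w^2-320w-900) + (81w^2+696w+1455)
  -4w^3-48w^2-320w-900 = (-(4/81)w-368/2187)(81w^2+696w+1455) + (-(95524/729)w-477620/729)
  81w^2+696w+1455 = (-(59049/95524)w-212139/95524)(-(95524/729)w-477620/729) + (0)
Last nonzero remainder: -(95524/729)w-477620/729. Dividing through by -95524/729 gives the monic gcd w+5.

5+w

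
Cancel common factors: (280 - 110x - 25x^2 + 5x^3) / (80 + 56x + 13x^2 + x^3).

Repeated division with remainder:
  5x^3 - 25x^2 - 110x + 280 = (5)(x^3 + 13x^2 + 56x + 80) + (-90x^2 - 390x - 120)
  x^3 + 13x^2 + 56x + 80 = (-(1/90)x - 13/135)(-90x^2 - 390x - 120) + ((154/9)x + 616/9)
  -90x^2 - 390x - 120 = (-(405/77)x - 135/77)((154/9)x + 616/9) + (0)
Last nonzero remainder: (154/9)x + 616/9. Dividing through by 154/9 gives the monic gcd x + 4.
Cancel x + 4 from numerator and denominator to get the reduced form.

(70 - 45x + 5x^2)/(20 + 9x + x^2)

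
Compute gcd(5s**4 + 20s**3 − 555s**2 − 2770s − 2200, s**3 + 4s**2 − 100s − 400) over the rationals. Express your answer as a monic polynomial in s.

Euclidean algorithm in ℚ[s]:
  5s**4 + 20s**3 − 555s**2 − 2770s − 2200 = (5s)(s**3 + 4s**2 − 100s − 400) + (−55s**2 − 770s − 2200)
  s**3 + 4s**2 − 100s − 400 = (−(1/55)s + 2/11)(−55s**2 − 770s − 2200) + (0)
Last nonzero remainder: −55s**2 − 770s − 2200. Dividing through by −55 gives the monic gcd s**2 + 14s + 40.

s**2 + 14s + 40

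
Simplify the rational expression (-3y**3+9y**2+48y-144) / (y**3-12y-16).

(-3y**2-3y+36)/(y**2+4y+4)

By polynomial division,
  -3y**3+9y**2+48y-144 = (-3)(y**3-12y-16) + (9y**2+12y-192)
  y**3-12y-16 = ((1/9)y-4/27)(9y**2+12y-192) + ((100/9)y-400/9)
  9y**2+12y-192 = ((81/100)y+108/25)((100/9)y-400/9) + (0)
Last nonzero remainder: (100/9)y-400/9. Dividing through by 100/9 gives the monic gcd y-4.
Cancel y-4 from numerator and denominator to get the reduced form.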